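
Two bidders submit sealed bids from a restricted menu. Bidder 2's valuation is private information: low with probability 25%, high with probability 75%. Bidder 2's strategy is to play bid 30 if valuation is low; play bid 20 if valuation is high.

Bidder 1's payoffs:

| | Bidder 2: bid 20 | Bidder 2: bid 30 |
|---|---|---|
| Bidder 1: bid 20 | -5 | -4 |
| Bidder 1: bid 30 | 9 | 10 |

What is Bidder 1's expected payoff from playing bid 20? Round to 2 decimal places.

E[bid 20] = 0.25·(-4) + 0.75·(-5) = (-1) + (-3.75) = -4.75

-4.75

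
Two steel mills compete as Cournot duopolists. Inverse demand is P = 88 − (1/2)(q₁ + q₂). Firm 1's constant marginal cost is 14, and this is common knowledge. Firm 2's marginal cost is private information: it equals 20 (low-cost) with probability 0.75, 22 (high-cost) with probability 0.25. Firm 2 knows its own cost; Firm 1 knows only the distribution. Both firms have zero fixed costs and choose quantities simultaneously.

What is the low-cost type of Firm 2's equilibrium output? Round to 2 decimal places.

Type-c best response for Firm 2: q₂(c) = (88 − c) − q₁/2.
Firm 1 maximizes expected profit; its first-order condition is 88 − q₁ − (1/2)E[q₂] − 14 = 0.
Substituting E[q₂] and solving: E[c₂] = 20.5, so q₁ = (88 − 2·14 + 20.5)/(3/2) = 53.6667.
q₂(low-cost) = (88 − 20 − (1/2)·53.6667) = 41.1667.

41.17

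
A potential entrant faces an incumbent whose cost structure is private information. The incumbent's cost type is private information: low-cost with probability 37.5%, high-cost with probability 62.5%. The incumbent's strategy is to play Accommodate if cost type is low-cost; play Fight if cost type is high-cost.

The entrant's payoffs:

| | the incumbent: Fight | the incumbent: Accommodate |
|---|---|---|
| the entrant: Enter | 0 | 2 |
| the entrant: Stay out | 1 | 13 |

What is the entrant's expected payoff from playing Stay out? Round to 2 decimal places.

5.50

Take the expectation over the incumbent's cost type, weighting each type's action by its prior probability.
E[Stay out] = 0.375·13 + 0.625·1 = 4.875 + 0.625 = 5.5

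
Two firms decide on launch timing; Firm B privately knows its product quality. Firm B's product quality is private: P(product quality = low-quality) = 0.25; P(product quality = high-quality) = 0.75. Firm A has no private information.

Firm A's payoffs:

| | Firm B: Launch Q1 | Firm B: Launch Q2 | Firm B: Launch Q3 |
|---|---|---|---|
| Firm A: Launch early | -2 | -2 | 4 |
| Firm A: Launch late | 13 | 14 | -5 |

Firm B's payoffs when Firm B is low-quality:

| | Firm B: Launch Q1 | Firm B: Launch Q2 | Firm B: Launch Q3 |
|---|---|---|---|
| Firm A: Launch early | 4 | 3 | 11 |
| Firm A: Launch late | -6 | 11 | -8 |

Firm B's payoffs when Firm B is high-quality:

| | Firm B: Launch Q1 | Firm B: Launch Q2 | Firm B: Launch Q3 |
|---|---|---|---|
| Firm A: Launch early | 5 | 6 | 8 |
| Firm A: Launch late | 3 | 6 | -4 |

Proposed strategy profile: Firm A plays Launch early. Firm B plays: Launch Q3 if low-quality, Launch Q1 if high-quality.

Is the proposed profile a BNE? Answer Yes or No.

No

Firm A plays Launch early: E[Launch early] = 0.25·(4) + 0.75·(-2) = -0.5; E[Launch late] = 8.5. Not best-responding. ✗
Firm B (product quality low-quality), facing Launch early: Launch Q1 gives 4, Launch Q2 gives 3, Launch Q3 gives 11. Proposed Launch Q3 is best. ✓
Firm B (product quality high-quality), facing Launch early: Launch Q1 gives 5, Launch Q2 gives 6, Launch Q3 gives 8. Proposed Launch Q1 is not best — profitable deviation exists. ✗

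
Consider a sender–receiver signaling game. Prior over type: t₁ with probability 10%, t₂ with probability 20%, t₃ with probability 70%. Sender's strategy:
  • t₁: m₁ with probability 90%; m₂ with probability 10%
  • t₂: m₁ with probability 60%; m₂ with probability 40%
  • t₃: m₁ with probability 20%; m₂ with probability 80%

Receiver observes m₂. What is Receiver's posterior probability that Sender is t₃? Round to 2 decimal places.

P(m₂) = 0.1·0.1 + 0.2·0.4 + 0.7·0.8 = 0.65
P(t₃ | m₂) = (0.7·0.8) / 0.65 = 0.56 / 0.65 = 0.861538

0.86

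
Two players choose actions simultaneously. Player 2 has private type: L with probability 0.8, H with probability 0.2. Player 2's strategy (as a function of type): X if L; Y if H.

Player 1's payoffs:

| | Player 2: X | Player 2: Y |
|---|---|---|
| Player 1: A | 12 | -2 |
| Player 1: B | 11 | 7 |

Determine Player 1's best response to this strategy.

Compute Player 1's expected payoff for each action, taking the expectation over Player 2's type.
E[A] = 0.8·(12) + 0.2·(-2) = 9.2
E[B] = 0.8·(11) + 0.2·(7) = 10.2
Best response: B (10.2 is the largest).

B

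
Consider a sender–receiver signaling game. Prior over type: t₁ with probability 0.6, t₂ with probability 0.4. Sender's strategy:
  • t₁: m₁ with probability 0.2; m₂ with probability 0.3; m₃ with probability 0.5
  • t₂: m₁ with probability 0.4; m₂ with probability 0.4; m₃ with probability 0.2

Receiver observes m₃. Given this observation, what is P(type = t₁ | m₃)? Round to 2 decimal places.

0.79

Apply Bayes' rule using the sender's strategy as the likelihood.
P(m₃) = 0.6·0.5 + 0.4·0.2 = 0.38
P(t₁ | m₃) = (0.6·0.5) / 0.38 = 0.3 / 0.38 = 0.789474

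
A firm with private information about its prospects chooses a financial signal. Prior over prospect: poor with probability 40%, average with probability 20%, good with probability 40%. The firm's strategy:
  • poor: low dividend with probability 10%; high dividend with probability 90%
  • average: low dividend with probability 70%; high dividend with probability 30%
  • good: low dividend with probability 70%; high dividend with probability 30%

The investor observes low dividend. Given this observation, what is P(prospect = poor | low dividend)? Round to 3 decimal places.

Apply Bayes' rule using the sender's strategy as the likelihood.
P(low dividend) = 0.4·0.1 + 0.2·0.7 + 0.4·0.7 = 0.46
P(poor | low dividend) = (0.4·0.1) / 0.46 = 0.04 / 0.46 = 0.0869565

0.087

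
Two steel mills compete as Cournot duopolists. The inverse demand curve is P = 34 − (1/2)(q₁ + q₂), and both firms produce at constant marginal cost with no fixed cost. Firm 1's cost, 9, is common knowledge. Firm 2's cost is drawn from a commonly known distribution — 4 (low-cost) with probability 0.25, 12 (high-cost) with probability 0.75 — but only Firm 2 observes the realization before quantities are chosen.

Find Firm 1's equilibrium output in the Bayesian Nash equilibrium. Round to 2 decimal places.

Firm 2 with cost c maximizes (34 − (1/2)(q₁+q₂) − c)·q₂, giving q₂(c) = (34 − c − (1/2)q₁).
E[c₂] = 0.25·4 + 0.75·12 = 10
Firm 1's FOC against E[q₂] yields q₁ = (34 − 2·9 + E[c₂])/(3/2) = (34 − 18 + 10)/(3/2) = 17.3333.

17.33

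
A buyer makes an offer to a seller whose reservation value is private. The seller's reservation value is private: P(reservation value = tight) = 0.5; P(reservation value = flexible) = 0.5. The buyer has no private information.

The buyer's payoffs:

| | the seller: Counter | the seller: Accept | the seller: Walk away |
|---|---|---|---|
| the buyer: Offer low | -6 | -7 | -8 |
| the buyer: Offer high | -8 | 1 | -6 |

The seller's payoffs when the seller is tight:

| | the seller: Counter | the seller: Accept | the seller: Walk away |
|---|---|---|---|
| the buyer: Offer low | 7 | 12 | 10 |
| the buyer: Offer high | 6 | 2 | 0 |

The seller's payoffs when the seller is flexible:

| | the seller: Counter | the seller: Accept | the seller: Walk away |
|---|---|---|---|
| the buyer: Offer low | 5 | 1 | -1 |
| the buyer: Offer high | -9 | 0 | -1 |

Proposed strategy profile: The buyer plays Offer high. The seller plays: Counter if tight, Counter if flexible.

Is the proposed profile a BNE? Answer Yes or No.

The buyer plays Offer high: E[Offer high] = 0.5·(-8) + 0.5·(-8) = -8; E[Offer low] = -6. Not best-responding. ✗
The seller (reservation value tight), facing Offer high: Counter gives 6, Accept gives 2, Walk away gives 0. Proposed Counter is best. ✓
The seller (reservation value flexible), facing Offer high: Counter gives -9, Accept gives 0, Walk away gives -1. Proposed Counter is not best — profitable deviation exists. ✗

No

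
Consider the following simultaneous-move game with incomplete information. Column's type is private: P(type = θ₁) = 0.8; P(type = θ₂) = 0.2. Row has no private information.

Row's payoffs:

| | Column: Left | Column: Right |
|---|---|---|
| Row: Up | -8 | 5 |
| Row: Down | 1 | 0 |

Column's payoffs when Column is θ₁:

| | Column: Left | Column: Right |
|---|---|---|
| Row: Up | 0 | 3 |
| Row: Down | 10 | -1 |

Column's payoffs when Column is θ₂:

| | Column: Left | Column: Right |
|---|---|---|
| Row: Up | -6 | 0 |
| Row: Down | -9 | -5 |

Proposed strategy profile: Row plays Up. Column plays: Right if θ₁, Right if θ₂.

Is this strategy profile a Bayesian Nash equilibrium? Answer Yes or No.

Yes

Row plays Up: E[Up] = 0.8·(5) + 0.2·(5) = 5; E[Down] = 0. Best-responding. ✓
Column (type θ₁), facing Up: Left gives 0, Right gives 3. Proposed Right is best. ✓
Column (type θ₂), facing Up: Left gives -6, Right gives 0. Proposed Right is best. ✓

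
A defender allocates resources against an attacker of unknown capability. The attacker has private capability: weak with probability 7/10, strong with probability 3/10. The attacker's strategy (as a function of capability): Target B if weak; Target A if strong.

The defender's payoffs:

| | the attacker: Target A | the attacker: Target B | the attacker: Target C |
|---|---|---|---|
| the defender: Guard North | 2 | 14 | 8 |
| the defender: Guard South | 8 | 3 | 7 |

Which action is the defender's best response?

Compute the defender's expected payoff for each action, taking the expectation over the attacker's type.
E[Guard North] = 7/10·(14) + 3/10·(2) = 52/5
E[Guard South] = 7/10·(3) + 3/10·(8) = 9/2
Best response: Guard North (52/5 is the largest).

Guard North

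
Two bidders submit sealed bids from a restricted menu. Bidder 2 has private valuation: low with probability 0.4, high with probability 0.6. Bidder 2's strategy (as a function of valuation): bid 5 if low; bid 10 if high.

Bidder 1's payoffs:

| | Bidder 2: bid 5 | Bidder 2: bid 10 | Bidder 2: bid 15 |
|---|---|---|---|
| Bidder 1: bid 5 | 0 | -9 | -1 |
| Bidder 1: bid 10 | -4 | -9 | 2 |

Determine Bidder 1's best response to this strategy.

E[bid 5] = 0.4·(0) + 0.6·(-9) = -5.4
E[bid 10] = 0.4·(-4) + 0.6·(-9) = -7
Best response: bid 5 (-5.4 is the largest).

bid 5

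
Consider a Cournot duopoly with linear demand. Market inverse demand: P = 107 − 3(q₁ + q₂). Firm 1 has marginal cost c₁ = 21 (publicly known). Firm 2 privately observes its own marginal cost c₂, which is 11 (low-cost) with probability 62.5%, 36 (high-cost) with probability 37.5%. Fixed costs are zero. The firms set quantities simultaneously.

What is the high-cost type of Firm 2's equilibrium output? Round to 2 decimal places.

7.09

Type-c best response for Firm 2: q₂(c) = (107 − c)/6 − q₁/2.
Firm 1 maximizes expected profit; its first-order condition is 107 − 6q₁ − 3E[q₂] − 21 = 0.
Substituting E[q₂] and solving: E[c₂] = 20.375, so q₁ = (107 − 2·21 + 20.375)/9 = 9.48611.
q₂(high-cost) = (107 − 36 − 3·9.48611)/6 = 7.09028.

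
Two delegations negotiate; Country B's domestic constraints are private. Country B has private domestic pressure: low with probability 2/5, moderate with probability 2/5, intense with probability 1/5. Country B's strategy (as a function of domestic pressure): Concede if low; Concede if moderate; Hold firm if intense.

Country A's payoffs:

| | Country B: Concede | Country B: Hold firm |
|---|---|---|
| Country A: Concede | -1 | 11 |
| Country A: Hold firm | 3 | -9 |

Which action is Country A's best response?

E[Concede] = 2/5·(-1) + 2/5·(-1) + 1/5·(11) = 7/5
E[Hold firm] = 2/5·(3) + 2/5·(3) + 1/5·(-9) = 3/5
Best response: Concede (7/5 is the largest).

Concede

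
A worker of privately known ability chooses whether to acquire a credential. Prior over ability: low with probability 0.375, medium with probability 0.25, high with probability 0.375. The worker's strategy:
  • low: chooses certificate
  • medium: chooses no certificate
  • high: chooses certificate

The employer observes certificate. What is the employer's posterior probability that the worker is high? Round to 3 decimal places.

0.500

P(certificate) = 0.375·1 + 0.25·0 + 0.375·1 = 0.75
P(high | certificate) = (0.375·1) / 0.75 = 0.375 / 0.75 = 0.5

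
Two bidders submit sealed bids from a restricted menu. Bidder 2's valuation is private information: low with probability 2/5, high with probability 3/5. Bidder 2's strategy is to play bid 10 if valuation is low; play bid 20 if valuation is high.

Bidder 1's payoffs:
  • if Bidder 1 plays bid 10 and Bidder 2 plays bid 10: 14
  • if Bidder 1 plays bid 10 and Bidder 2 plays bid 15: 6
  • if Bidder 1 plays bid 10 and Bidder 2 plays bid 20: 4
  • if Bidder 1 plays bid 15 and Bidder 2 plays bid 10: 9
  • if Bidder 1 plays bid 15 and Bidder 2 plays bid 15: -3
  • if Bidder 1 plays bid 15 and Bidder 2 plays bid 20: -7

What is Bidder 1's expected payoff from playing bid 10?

E[bid 10] = 2/5·14 + 3/5·4 = 28/5 + 12/5 = 8

8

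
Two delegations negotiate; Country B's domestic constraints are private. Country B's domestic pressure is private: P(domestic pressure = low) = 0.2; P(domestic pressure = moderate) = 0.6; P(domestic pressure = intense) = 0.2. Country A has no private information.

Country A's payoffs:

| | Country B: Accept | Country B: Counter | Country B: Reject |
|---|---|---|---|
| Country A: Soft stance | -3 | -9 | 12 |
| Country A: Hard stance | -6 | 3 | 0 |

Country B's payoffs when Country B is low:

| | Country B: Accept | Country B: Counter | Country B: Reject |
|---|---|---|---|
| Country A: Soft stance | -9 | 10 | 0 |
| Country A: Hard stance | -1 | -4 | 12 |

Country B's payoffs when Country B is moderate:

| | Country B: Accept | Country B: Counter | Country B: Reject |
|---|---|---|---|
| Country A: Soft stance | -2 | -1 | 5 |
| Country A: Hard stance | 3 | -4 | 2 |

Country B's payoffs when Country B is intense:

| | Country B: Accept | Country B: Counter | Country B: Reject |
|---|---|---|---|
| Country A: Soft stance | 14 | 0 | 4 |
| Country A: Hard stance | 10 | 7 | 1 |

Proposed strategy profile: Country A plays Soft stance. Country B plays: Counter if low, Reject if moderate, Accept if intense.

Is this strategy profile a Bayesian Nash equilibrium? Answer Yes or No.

Yes

Country A plays Soft stance: E[Soft stance] = 0.2·(-9) + 0.6·(12) + 0.2·(-3) = 4.8; E[Hard stance] = -0.6. Best-responding. ✓
Country B (domestic pressure low), facing Soft stance: Accept gives -9, Counter gives 10, Reject gives 0. Proposed Counter is best. ✓
Country B (domestic pressure moderate), facing Soft stance: Accept gives -2, Counter gives -1, Reject gives 5. Proposed Reject is best. ✓
Country B (domestic pressure intense), facing Soft stance: Accept gives 14, Counter gives 0, Reject gives 4. Proposed Accept is best. ✓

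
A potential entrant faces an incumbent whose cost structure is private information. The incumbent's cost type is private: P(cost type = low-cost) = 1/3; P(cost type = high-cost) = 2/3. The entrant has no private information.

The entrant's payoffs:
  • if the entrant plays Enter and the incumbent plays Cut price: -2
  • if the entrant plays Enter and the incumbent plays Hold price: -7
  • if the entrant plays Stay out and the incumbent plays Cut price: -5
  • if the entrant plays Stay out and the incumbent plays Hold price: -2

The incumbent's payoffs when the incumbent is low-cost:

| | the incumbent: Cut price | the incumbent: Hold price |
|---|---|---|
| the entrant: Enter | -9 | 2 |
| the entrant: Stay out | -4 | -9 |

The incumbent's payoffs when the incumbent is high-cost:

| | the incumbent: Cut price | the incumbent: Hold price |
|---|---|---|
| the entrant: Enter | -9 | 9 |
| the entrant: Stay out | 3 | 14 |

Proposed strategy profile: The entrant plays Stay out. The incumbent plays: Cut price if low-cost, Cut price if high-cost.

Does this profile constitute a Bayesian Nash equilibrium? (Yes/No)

No

The entrant plays Stay out: E[Stay out] = 1/3·(-5) + 2/3·(-5) = -5; E[Enter] = -2. Not best-responding. ✗
The incumbent (cost type low-cost), facing Stay out: Cut price gives -4, Hold price gives -9. Proposed Cut price is best. ✓
The incumbent (cost type high-cost), facing Stay out: Cut price gives 3, Hold price gives 14. Proposed Cut price is not best — profitable deviation exists. ✗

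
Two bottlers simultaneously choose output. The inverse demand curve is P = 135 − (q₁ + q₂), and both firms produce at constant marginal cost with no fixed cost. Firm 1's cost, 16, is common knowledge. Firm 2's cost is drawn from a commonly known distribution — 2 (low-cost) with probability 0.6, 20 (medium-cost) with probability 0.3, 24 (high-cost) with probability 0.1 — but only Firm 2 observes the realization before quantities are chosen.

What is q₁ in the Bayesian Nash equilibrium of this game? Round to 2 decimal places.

37.53

Type-c best response for Firm 2: q₂(c) = (135 − c)/2 − q₁/2.
Firm 1 maximizes expected profit; its first-order condition is 135 − 2q₁ − E[q₂] − 16 = 0.
Substituting E[q₂] and solving: E[c₂] = 9.6, so q₁ = (135 − 2·16 + 9.6)/3 = 37.5333.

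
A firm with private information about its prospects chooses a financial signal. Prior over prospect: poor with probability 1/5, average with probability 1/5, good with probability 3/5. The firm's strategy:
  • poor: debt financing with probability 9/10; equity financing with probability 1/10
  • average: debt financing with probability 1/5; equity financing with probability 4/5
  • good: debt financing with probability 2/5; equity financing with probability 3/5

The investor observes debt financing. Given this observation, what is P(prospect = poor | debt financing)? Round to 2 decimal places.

0.39

Apply Bayes' rule using the sender's strategy as the likelihood.
P(debt financing) = (1/5)·(9/10) + (1/5)·(1/5) + (3/5)·(2/5) = 23/50
P(poor | debt financing) = ((1/5)·(9/10)) / (23/50) = (9/50) / (23/50) = 9/23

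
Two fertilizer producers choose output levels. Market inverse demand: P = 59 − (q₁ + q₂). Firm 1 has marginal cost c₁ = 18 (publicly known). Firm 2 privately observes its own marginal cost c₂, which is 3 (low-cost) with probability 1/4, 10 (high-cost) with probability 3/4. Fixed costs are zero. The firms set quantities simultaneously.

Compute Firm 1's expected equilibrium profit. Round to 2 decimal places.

108.51

Type-c best response for Firm 2: q₂(c) = (59 − c)/2 − q₁/2.
Firm 1 maximizes expected profit; its first-order condition is 59 − 2q₁ − E[q₂] − 18 = 0.
Substituting E[q₂] and solving: E[c₂] = 8.25, so q₁ = (59 − 2·18 + 8.25)/3 = 10.4167.
E[P] = 59 − (q₁ + E[q₂]) = 28.4167; Firm 1's expected profit = (E[P] − 18)·q₁ = (28.4167 − 18)·10.4167 = 108.507.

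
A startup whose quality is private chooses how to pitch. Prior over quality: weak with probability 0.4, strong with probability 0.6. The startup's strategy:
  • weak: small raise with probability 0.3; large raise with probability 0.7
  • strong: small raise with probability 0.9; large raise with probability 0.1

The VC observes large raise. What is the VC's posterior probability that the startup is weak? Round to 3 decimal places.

0.824

P(large raise) = 0.4·0.7 + 0.6·0.1 = 0.34
P(weak | large raise) = (0.4·0.7) / 0.34 = 0.28 / 0.34 = 0.823529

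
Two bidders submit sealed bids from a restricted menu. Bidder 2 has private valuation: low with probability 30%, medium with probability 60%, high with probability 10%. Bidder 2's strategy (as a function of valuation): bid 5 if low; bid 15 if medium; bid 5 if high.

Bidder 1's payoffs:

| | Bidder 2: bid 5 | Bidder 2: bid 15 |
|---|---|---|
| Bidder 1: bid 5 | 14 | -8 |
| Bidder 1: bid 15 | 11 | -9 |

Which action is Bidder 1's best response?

Compute Bidder 1's expected payoff for each action, taking the expectation over Bidder 2's type.
E[bid 5] = 0.3·(14) + 0.6·(-8) + 0.1·(14) = 0.8
E[bid 15] = 0.3·(11) + 0.6·(-9) + 0.1·(11) = -1
Best response: bid 5 (0.8 is the largest).

bid 5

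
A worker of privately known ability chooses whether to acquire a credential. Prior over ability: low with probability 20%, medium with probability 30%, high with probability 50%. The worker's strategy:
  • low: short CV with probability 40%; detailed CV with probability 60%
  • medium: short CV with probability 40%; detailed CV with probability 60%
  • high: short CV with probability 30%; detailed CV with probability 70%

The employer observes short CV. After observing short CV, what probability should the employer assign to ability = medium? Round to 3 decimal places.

P(short CV) = 0.2·0.4 + 0.3·0.4 + 0.5·0.3 = 0.35
P(medium | short CV) = (0.3·0.4) / 0.35 = 0.12 / 0.35 = 0.342857

0.343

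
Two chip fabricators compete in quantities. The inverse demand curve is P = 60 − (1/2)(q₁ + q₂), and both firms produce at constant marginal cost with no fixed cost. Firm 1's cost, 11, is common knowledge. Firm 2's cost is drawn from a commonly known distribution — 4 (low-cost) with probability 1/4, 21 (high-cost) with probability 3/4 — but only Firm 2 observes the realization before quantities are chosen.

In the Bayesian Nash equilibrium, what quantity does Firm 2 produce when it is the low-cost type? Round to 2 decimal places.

Type-c best response for Firm 2: q₂(c) = (60 − c) − q₁/2.
Firm 1 maximizes expected profit; its first-order condition is 60 − q₁ − (1/2)E[q₂] − 11 = 0.
Substituting E[q₂] and solving: E[c₂] = 16.75, so q₁ = (60 − 2·11 + 16.75)/(3/2) = 36.5.
q₂(low-cost) = (60 − 4 − (1/2)·36.5) = 37.75.

37.75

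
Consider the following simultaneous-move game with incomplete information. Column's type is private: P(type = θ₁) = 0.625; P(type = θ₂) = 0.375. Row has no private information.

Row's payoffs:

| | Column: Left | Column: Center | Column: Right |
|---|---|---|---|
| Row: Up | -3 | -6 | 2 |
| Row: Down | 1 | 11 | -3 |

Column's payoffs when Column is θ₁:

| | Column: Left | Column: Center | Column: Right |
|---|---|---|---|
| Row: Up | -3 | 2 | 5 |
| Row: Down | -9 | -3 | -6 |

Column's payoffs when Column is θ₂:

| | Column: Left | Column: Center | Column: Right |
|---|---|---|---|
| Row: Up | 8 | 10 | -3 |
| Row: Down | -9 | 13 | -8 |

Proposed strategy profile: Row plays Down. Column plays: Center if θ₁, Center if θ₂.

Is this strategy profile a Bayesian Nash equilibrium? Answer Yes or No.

Row plays Down: E[Down] = 0.625·(11) + 0.375·(11) = 11; E[Up] = -6. Best-responding. ✓
Column (type θ₁), facing Down: Left gives -9, Center gives -3, Right gives -6. Proposed Center is best. ✓
Column (type θ₂), facing Down: Left gives -9, Center gives 13, Right gives -8. Proposed Center is best. ✓

Yes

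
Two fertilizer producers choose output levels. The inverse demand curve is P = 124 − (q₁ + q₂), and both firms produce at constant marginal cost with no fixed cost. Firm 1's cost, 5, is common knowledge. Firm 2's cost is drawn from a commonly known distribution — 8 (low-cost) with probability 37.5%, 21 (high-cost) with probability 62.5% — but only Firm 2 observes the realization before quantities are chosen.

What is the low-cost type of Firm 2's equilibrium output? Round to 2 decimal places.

Firm 2 with cost c maximizes (124 − (q₁+q₂) − c)·q₂, giving q₂(c) = (124 − c − q₁)/2.
E[c₂] = 0.375·8 + 0.625·21 = 16.125
Firm 1's FOC against E[q₂] yields q₁ = (124 − 2·5 + E[c₂])/3 = (124 − 10 + 16.125)/3 = 43.375.
q₂(low-cost) = (124 − 8 − 43.375)/2 = 36.3125.

36.31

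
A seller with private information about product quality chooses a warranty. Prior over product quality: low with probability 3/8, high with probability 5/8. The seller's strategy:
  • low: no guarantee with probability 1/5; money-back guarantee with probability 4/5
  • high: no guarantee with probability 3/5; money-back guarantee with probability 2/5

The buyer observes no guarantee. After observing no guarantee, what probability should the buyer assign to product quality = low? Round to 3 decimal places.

P(no guarantee) = (3/8)·(1/5) + (5/8)·(3/5) = 9/20
P(low | no guarantee) = ((3/8)·(1/5)) / (9/20) = (3/40) / (9/20) = 1/6

0.167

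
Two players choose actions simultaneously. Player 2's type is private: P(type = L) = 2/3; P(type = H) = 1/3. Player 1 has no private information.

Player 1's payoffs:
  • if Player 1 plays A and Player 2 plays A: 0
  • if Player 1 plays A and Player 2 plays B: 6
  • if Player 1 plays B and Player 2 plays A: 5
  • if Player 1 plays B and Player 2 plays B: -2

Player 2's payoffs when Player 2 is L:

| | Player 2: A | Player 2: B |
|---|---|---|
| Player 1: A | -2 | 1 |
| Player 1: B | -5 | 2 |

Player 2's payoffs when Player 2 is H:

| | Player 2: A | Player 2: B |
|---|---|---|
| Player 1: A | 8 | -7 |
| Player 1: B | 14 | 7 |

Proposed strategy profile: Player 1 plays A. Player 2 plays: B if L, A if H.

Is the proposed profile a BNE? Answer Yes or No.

Player 1 plays A: E[A] = 2/3·(6) + 1/3·(0) = 4; E[B] = 1/3. Best-responding. ✓
Player 2 (type L), facing A: A gives -2, B gives 1. Proposed B is best. ✓
Player 2 (type H), facing A: A gives 8, B gives -7. Proposed A is best. ✓

Yes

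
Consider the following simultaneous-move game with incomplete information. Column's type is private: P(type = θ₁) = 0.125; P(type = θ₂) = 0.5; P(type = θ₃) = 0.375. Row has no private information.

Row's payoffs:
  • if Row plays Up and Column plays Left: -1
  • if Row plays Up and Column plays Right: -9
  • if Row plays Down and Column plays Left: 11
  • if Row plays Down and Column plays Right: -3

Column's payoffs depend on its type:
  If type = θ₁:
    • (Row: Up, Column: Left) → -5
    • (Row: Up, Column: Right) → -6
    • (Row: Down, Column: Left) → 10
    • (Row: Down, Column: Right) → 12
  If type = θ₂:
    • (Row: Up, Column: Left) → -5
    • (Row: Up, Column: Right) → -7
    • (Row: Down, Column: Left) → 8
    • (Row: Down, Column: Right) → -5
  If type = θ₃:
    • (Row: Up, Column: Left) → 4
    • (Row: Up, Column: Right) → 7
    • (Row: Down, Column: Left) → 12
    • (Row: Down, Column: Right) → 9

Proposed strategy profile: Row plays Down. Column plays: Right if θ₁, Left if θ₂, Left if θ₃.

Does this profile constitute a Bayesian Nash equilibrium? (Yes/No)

Yes

Row plays Down: E[Down] = 0.125·(-3) + 0.5·(11) + 0.375·(11) = 9.25; E[Up] = -2. Best-responding. ✓
Column (type θ₁), facing Down: Left gives 10, Right gives 12. Proposed Right is best. ✓
Column (type θ₂), facing Down: Left gives 8, Right gives -5. Proposed Left is best. ✓
Column (type θ₃), facing Down: Left gives 12, Right gives 9. Proposed Left is best. ✓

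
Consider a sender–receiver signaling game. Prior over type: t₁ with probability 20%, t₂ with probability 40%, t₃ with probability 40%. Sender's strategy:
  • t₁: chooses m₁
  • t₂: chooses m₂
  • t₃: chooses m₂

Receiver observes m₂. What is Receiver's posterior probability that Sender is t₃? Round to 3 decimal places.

P(m₂) = 0.2·0 + 0.4·1 + 0.4·1 = 0.8
P(t₃ | m₂) = (0.4·1) / 0.8 = 0.4 / 0.8 = 0.5

0.500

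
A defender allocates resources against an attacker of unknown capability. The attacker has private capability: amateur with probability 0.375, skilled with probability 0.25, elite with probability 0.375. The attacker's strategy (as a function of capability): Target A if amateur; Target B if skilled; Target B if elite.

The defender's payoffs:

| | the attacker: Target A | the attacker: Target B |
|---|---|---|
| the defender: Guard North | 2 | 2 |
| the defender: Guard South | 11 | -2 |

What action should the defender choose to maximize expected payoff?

Guard South

Compute the defender's expected payoff for each action, taking the expectation over the attacker's type.
E[Guard North] = 0.375·(2) + 0.25·(2) + 0.375·(2) = 2
E[Guard South] = 0.375·(11) + 0.25·(-2) + 0.375·(-2) = 2.875
Best response: Guard South (2.875 is the largest).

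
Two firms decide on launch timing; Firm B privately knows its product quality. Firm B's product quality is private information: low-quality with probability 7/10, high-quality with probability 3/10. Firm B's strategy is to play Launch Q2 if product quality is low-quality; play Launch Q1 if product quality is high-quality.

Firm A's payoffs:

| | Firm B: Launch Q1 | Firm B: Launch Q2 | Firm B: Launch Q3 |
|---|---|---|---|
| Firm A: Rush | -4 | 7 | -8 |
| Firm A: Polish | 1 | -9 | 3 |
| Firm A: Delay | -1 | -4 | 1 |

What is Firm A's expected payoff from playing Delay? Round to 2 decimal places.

Take the expectation over Firm B's product quality, weighting each type's action by its prior probability.
E[Delay] = 7/10·(-4) + 3/10·(-1) = (-14/5) + (-3/10) = -31/10

-3.10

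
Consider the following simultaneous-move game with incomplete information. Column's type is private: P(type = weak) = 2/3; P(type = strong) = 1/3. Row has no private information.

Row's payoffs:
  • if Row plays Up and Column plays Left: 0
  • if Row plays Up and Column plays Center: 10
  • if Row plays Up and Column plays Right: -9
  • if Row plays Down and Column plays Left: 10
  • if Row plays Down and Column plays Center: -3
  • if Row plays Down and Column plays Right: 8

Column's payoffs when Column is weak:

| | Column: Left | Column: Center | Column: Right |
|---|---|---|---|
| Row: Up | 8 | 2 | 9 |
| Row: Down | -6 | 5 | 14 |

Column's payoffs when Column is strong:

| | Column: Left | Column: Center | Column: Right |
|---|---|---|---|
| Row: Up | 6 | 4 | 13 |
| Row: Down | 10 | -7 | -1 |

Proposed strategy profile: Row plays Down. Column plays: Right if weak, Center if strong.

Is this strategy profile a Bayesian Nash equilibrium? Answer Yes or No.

No

A profile is a BNE iff every type of every player is best-responding given beliefs about the other side.
Row plays Down: E[Down] = 2/3·(8) + 1/3·(-3) = 13/3; E[Up] = -8/3. Best-responding. ✓
Column (type weak), facing Down: Left gives -6, Center gives 5, Right gives 14. Proposed Right is best. ✓
Column (type strong), facing Down: Left gives 10, Center gives -7, Right gives -1. Proposed Center is not best — profitable deviation exists. ✗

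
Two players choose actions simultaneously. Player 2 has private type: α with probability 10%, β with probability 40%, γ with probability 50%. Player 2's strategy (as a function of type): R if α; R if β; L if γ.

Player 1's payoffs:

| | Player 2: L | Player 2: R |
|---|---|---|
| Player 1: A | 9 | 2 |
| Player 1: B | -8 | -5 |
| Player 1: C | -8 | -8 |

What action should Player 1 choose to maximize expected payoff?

E[A] = 0.1·(2) + 0.4·(2) + 0.5·(9) = 5.5
E[B] = 0.1·(-5) + 0.4·(-5) + 0.5·(-8) = -6.5
E[C] = 0.1·(-8) + 0.4·(-8) + 0.5·(-8) = -8
Best response: A (5.5 is the largest).

A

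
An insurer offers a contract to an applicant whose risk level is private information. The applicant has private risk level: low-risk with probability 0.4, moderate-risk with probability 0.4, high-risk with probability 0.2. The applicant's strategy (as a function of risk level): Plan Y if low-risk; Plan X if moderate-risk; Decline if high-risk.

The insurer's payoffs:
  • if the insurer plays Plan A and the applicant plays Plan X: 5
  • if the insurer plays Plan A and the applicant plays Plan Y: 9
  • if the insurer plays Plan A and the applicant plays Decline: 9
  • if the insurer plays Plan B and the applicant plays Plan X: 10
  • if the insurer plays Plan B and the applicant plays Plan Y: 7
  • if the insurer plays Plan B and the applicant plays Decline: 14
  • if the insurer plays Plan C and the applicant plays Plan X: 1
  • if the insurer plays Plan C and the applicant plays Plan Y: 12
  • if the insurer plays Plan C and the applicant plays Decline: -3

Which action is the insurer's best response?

E[Plan A] = 0.4·(9) + 0.4·(5) + 0.2·(9) = 7.4
E[Plan B] = 0.4·(7) + 0.4·(10) + 0.2·(14) = 9.6
E[Plan C] = 0.4·(12) + 0.4·(1) + 0.2·(-3) = 4.6
Best response: Plan B (9.6 is the largest).

Plan B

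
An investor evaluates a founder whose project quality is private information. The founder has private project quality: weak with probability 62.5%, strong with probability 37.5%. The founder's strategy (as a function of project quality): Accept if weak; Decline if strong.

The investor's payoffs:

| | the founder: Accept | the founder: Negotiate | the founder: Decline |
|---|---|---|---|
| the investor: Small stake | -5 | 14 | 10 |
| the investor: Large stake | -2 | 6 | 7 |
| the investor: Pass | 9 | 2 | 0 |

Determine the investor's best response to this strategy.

E[Small stake] = 0.625·(-5) + 0.375·(10) = 0.625
E[Large stake] = 0.625·(-2) + 0.375·(7) = 1.375
E[Pass] = 0.625·(9) + 0.375·(0) = 5.625
Best response: Pass (5.625 is the largest).

Pass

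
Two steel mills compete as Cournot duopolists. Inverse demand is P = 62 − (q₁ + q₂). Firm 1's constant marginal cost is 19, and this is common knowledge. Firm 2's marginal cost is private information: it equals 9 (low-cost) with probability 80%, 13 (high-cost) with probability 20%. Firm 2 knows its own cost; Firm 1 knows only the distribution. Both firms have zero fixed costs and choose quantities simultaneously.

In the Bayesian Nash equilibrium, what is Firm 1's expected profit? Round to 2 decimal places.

Type-c best response for Firm 2: q₂(c) = (62 − c)/2 − q₁/2.
Firm 1 maximizes expected profit; its first-order condition is 62 − 2q₁ − E[q₂] − 19 = 0.
Substituting E[q₂] and solving: E[c₂] = 9.8, so q₁ = (62 − 2·19 + 9.8)/3 = 11.2667.
E[P] = 62 − (q₁ + E[q₂]) = 30.2667; Firm 1's expected profit = (E[P] − 19)·q₁ = (30.2667 − 19)·11.2667 = 126.938.

126.94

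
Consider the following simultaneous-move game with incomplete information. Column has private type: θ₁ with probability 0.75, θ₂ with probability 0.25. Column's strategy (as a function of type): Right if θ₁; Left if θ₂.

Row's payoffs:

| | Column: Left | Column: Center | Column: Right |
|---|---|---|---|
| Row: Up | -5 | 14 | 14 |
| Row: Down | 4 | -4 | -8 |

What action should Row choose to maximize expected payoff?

E[Up] = 0.75·(14) + 0.25·(-5) = 9.25
E[Down] = 0.75·(-8) + 0.25·(4) = -5
Best response: Up (9.25 is the largest).

Up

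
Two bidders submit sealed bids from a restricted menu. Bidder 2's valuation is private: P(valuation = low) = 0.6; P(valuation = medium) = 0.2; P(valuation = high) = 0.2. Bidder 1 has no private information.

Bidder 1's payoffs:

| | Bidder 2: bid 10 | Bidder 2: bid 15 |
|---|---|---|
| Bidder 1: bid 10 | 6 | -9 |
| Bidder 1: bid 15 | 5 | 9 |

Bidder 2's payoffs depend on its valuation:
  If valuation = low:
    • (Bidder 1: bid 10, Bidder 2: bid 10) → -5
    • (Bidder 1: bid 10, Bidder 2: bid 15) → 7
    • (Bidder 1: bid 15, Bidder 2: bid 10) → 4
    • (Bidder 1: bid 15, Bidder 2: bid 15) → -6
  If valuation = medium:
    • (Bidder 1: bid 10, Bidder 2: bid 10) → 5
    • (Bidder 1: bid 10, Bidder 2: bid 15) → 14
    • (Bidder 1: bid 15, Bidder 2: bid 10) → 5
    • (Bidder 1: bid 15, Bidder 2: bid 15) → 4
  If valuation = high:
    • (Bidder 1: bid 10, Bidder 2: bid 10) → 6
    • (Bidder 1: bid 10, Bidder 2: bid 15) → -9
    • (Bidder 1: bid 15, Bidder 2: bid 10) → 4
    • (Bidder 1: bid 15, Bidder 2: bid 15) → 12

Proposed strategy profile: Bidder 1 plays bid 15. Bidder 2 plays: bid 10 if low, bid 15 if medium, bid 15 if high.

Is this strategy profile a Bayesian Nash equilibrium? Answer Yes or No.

No

Bidder 1 plays bid 15: E[bid 15] = 0.6·(5) + 0.2·(9) + 0.2·(9) = 6.6; E[bid 10] = 0. Best-responding. ✓
Bidder 2 (valuation low), facing bid 15: bid 10 gives 4, bid 15 gives -6. Proposed bid 10 is best. ✓
Bidder 2 (valuation medium), facing bid 15: bid 10 gives 5, bid 15 gives 4. Proposed bid 15 is not best — profitable deviation exists. ✗
Bidder 2 (valuation high), facing bid 15: bid 10 gives 4, bid 15 gives 12. Proposed bid 15 is best. ✓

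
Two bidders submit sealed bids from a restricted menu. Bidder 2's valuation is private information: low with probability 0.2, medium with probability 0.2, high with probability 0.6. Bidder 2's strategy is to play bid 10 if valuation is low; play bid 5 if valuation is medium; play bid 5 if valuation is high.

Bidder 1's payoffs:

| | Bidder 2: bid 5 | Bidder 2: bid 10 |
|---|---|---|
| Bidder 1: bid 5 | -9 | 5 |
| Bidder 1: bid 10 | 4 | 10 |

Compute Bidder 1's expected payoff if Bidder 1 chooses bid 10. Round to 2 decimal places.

5.20

Take the expectation over Bidder 2's valuation, weighting each type's action by its prior probability.
E[bid 10] = 0.2·10 + 0.2·4 + 0.6·4 = 2 + 0.8 + 2.4 = 5.2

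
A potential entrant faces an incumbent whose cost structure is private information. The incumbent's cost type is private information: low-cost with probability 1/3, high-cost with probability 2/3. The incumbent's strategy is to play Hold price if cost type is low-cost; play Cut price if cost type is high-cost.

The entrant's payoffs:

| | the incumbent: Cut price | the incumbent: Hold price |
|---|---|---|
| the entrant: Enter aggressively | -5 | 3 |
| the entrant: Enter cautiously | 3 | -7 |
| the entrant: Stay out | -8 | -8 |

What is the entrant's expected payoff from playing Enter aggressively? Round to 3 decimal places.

E[Enter aggressively] = 1/3·3 + 2/3·(-5) = 1 + (-10/3) = -7/3

-2.333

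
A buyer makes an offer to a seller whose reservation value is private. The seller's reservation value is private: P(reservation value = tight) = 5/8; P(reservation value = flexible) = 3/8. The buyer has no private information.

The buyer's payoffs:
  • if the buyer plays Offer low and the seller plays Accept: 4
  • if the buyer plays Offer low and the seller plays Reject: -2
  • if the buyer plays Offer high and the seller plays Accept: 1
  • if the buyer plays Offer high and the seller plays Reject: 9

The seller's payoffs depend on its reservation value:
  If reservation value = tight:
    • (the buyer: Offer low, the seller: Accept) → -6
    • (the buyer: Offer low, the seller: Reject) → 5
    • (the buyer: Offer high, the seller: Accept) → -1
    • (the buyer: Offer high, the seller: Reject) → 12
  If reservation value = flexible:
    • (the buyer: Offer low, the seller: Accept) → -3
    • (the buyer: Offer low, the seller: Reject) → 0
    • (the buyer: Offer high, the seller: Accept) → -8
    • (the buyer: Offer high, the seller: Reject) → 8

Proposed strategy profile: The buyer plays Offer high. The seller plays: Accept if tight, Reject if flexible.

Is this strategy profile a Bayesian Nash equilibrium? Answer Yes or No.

A profile is a BNE iff every type of every player is best-responding given beliefs about the other side.
The buyer plays Offer high: E[Offer high] = 5/8·(1) + 3/8·(9) = 4; E[Offer low] = 7/4. Best-responding. ✓
The seller (reservation value tight), facing Offer high: Accept gives -1, Reject gives 12. Proposed Accept is not best — profitable deviation exists. ✗
The seller (reservation value flexible), facing Offer high: Accept gives -8, Reject gives 8. Proposed Reject is best. ✓

No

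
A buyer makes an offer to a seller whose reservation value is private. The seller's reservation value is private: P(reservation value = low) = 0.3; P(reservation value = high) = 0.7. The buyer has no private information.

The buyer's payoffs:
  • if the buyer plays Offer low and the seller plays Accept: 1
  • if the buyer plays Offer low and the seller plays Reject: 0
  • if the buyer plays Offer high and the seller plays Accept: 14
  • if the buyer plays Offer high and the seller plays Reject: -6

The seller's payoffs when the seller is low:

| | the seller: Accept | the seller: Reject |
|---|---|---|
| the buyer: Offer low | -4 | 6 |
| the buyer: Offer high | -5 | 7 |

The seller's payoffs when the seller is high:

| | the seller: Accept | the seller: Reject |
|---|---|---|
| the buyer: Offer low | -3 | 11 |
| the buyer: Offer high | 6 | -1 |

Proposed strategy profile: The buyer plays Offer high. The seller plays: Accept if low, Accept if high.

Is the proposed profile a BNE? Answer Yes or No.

No

A profile is a BNE iff every type of every player is best-responding given beliefs about the other side.
The buyer plays Offer high: E[Offer high] = 0.3·(14) + 0.7·(14) = 14; E[Offer low] = 1. Best-responding. ✓
The seller (reservation value low), facing Offer high: Accept gives -5, Reject gives 7. Proposed Accept is not best — profitable deviation exists. ✗
The seller (reservation value high), facing Offer high: Accept gives 6, Reject gives -1. Proposed Accept is best. ✓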